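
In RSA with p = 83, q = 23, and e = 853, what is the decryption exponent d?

φ(n) = (p−1)(q−1) = 82·22 = 1804.
Need d with 853·d ≡ 1 (mod 1804). Apply the extended Euclidean algorithm:
1804 = 2×853 + 98
853 = 8×98 + 69
98 = 1×69 + 29
69 = 2×29 + 11
29 = 2×11 + 7
11 = 1×7 + 4
7 = 1×4 + 3
4 = 1×3 + 1
3 = 3×1 + 0
Back-substitute:
1 = 4 − 3
1 = −7 + 2·4
1 = 2·11 − 3·7
1 = −3·29 + 8·11
1 = 8·69 − 19·29
1 = −19·98 + 27·69
1 = 27·853 − 235·98
1 = −235·1804 + 497·853
So 853·497 ≡ 1 (mod 1804), hence d = 497.

497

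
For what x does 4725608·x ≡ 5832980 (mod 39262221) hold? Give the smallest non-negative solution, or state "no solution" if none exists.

First find gcd(4725608, 39262221):
39262221 = 8·4725608 + 1457357
4725608 = 3·1457357 + 353537
1457357 = 4·353537 + 43209
353537 = 8·43209 + 7865
43209 = 5·7865 + 3884
7865 = 2·3884 + 97
3884 = 40·97 + 4
97 = 24·4 + 1
4 = 4·1 + 0
gcd = 1, so a unique solution mod 39262221 exists.
Back-substitute for the Bézout coefficients:
1 = 97 − 24·4
1 = −24·3884 + 961·97
1 = 961·7865 − 1946·3884
1 = −1946·43209 + 10691·7865
1 = 10691·353537 − 87474·43209
1 = −87474·1457357 + 360587·353537
1 = 360587·4725608 − 1169235·1457357
1 = −1169235·39262221 + 9714467·4725608
So 4725608·(9714467) ≡ 1 (mod 39262221), giving 4725608⁻¹ ≡ 9714467.
x ≡ 4725608⁻¹·5832980 ≡ 9714467·5832980 ≡ 33556714 (mod 39262221).

33556714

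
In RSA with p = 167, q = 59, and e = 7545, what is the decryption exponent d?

φ(n) = (p−1)(q−1) = 166·58 = 9628.
Need d with 7545·d ≡ 1 (mod 9628). Apply the extended Euclidean algorithm:
9628 = 1×7545 + 2083
7545 = 3×2083 + 1296
2083 = 1×1296 + 787
1296 = 1×787 + 509
787 = 1×509 + 278
509 = 1×278 + 231
278 = 1×231 + 47
231 = 4×47 + 43
47 = 1×43 + 4
43 = 10×4 + 3
4 = 1×3 + 1
3 = 3×1 + 0
Back-substitute:
1 = 4 − 3
1 = −43 + 11·4
1 = 11·47 − 12·43
1 = −12·231 + 59·47
1 = 59·278 − 71·231
1 = −71·509 + 130·278
1 = 130·787 − 201·509
1 = −201·1296 + 331·787
1 = 331·2083 − 532·1296
1 = −532·7545 + 1927·2083
1 = 1927·9628 − 2459·7545
So 7545·(-2459) ≡ 1 (mod 9628), hence d ≡ -2459 ≡ 7169 (mod 9628).

7169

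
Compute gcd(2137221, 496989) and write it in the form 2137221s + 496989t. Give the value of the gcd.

9

Repeated division:
2137221 = 4·496989 + 149265
496989 = 3·149265 + 49194
149265 = 3·49194 + 1683
49194 = 29·1683 + 387
1683 = 4·387 + 135
387 = 2·135 + 117
135 = 1·117 + 18
117 = 6·18 + 9
18 = 2·9 + 0
gcd(2137221, 496989) = 9.
Working backward:
9 = 117 − 6·18
9 = −6·135 + 7·117
9 = 7·387 − 20·135
9 = −20·1683 + 87·387
9 = 87·49194 − 2543·1683
9 = −2543·149265 + 7716·49194
9 = 7716·496989 − 25691·149265
9 = −25691·2137221 + 110480·496989
So 9 = (-25691)·2137221 + (110480)·496989.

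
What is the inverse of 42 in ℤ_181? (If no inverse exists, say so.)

125

Extended Euclidean algorithm:
181 = 4×42 + 13
42 = 3×13 + 3
13 = 4×3 + 1
3 = 3×1 + 0
gcd = 1, so the inverse exists. Back-substitute:
1 = 13 − 4·3
1 = −4·42 + 13·13
1 = 13·181 − 56·42
Thus 42·(-56) ≡ 1 (mod 181); reducing, -56 mod 181 = 125.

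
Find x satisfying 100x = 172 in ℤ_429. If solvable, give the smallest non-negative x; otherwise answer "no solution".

First find gcd(100, 429):
429 = 4×100 + 29
100 = 3×29 + 13
29 = 2×13 + 3
13 = 4×3 + 1
3 = 3×1 + 0
gcd = 1, so a unique solution mod 429 exists.
Back-substitute for the Bézout coefficients:
1 = 13 − 4·3
1 = −4·29 + 9·13
1 = 9·100 − 31·29
1 = −31·429 + 133·100
So 100·(133) ≡ 1 (mod 429), giving 100⁻¹ ≡ 133.
x ≡ 100⁻¹·172 ≡ 133·172 ≡ 139 (mod 429).

139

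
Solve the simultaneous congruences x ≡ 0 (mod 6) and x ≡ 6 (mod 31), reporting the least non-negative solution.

Write x = 0 + 6·k. Then 6·k ≡ 6 − 0 ≡ 6 (mod 31).
Need 6⁻¹ mod 31. Extended Euclid on (31, 6):
31 = 5×6 + 1
6 = 6×1 + 0
Back-substitute:
1 = 31 − 5·6
6⁻¹ ≡ 26 (mod 31), so k ≡ 26·6 ≡ 1 (mod 31).
x = 0 + 6·1 = 6.

6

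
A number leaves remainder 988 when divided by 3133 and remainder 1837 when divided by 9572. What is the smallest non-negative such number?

12435865

Write x = 988 + 3133·k. Then 3133·k ≡ 1837 − 988 ≡ 849 (mod 9572).
Need 3133⁻¹ mod 9572. Extended Euclid on (9572, 3133):
9572 = 3·3133 + 173
3133 = 18·173 + 19
173 = 9·19 + 2
19 = 9·2 + 1
2 = 2·1 + 0
Back-substitute:
1 = 19 − 9·2
1 = −9·173 + 82·19
1 = 82·3133 − 1485·173
1 = −1485·9572 + 4537·3133
3133⁻¹ ≡ 4537 (mod 9572), so k ≡ 4537·849 ≡ 3969 (mod 9572).
x = 988 + 3133·3969 = 12435865.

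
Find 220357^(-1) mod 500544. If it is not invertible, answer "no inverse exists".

Extended Euclidean algorithm:
500544 = 2×220357 + 59830
220357 = 3×59830 + 40867
59830 = 1×40867 + 18963
40867 = 2×18963 + 2941
18963 = 6×2941 + 1317
2941 = 2×1317 + 307
1317 = 4×307 + 89
307 = 3×89 + 40
89 = 2×40 + 9
40 = 4×9 + 4
9 = 2×4 + 1
4 = 4×1 + 0
gcd = 1, so the inverse exists. Back-substitute:
1 = 9 − 2·4
1 = −2·40 + 9·9
1 = 9·89 − 20·40
1 = −20·307 + 69·89
1 = 69·1317 − 296·307
1 = −296·2941 + 661·1317
1 = 661·18963 − 4262·2941
1 = −4262·40867 + 9185·18963
1 = 9185·59830 − 13447·40867
1 = −13447·220357 + 49526·59830
1 = 49526·500544 − 112499·220357
So 220357·(-112499) ≡ 1 (mod 500544), and -112499 ≡ 388045 (mod 500544).

388045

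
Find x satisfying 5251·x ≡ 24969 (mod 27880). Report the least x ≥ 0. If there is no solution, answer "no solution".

First find gcd(5251, 27880):
27880 = 5·5251 + 1625
5251 = 3·1625 + 376
1625 = 4·376 + 121
376 = 3·121 + 13
121 = 9·13 + 4
13 = 3·4 + 1
4 = 4·1 + 0
gcd = 1, so a unique solution mod 27880 exists.
Back-substitute for the Bézout coefficients:
1 = 13 − 3·4
1 = −3·121 + 28·13
1 = 28·376 − 87·121
1 = −87·1625 + 376·376
1 = 376·5251 − 1215·1625
1 = −1215·27880 + 6451·5251
So 5251·(6451) ≡ 1 (mod 27880), giving 5251⁻¹ ≡ 6451.
x ≡ 5251⁻¹·24969 ≡ 6451·24969 ≡ 12259 (mod 27880).

12259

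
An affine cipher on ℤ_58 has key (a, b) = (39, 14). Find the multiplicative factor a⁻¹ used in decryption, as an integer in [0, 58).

3

Run Euclid on (58, 39):
58 = 1*39 + 19
39 = 2*19 + 1
19 = 19*1 + 0
Since gcd(39, 58) = 1, back-substitute to write 1 as a combination:
1 = 39 − 2·19
1 = −2·58 + 3·39
So 39·3 ≡ 1 (mod 58).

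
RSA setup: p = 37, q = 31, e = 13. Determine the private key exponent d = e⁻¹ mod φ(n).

997

φ(n) = (p−1)(q−1) = 36·30 = 1080.
Need d with 13·d ≡ 1 (mod 1080). Apply the extended Euclidean algorithm:
1080 = 83×13 + 1
13 = 13×1 + 0
Back-substitute:
1 = 1080 − 83·13
So 13·(-83) ≡ 1 (mod 1080), hence d ≡ -83 ≡ 997 (mod 1080).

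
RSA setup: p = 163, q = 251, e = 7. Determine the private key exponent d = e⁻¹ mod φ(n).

23143

φ(n) = (p−1)(q−1) = 162·250 = 40500.
Need d with 7·d ≡ 1 (mod 40500). Apply the extended Euclidean algorithm:
40500 = 5785*7 + 5
7 = 1*5 + 2
5 = 2*2 + 1
2 = 2*1 + 0
Back-substitute:
1 = 5 − 2·2
1 = −2·7 + 3·5
1 = 3·40500 − 17357·7
So 7·(-17357) ≡ 1 (mod 40500), hence d ≡ -17357 ≡ 23143 (mod 40500).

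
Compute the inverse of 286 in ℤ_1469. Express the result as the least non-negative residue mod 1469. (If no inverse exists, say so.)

Euclidean algorithm on 1469, 286:
1469 = 5·286 + 39
286 = 7·39 + 13
39 = 3·13 + 0
Since gcd = 13 > 1, 286 is not a unit mod 1469.

no inverse exists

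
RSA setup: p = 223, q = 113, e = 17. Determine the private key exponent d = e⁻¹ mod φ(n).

φ(n) = (p−1)(q−1) = 222·112 = 24864.
Need d with 17·d ≡ 1 (mod 24864). Apply the extended Euclidean algorithm:
24864 = 1462·17 + 10
17 = 1·10 + 7
10 = 1·7 + 3
7 = 2·3 + 1
3 = 3·1 + 0
Back-substitute:
1 = 7 − 2·3
1 = −2·10 + 3·7
1 = 3·17 − 5·10
1 = −5·24864 + 7313·17
So 17·7313 ≡ 1 (mod 24864), hence d = 7313.

7313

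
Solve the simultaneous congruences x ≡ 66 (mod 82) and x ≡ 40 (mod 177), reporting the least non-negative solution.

Write x = 66 + 82·k. Then 82·k ≡ 40 − 66 ≡ 151 (mod 177).
Need 82⁻¹ mod 177. Extended Euclid on (177, 82):
177 = 2*82 + 13
82 = 6*13 + 4
13 = 3*4 + 1
4 = 4*1 + 0
Back-substitute:
1 = 13 − 3·4
1 = −3·82 + 19·13
1 = 19·177 − 41·82
82⁻¹ ≡ 136 (mod 177), so k ≡ 136·151 ≡ 4 (mod 177).
x = 66 + 82·4 = 394.

394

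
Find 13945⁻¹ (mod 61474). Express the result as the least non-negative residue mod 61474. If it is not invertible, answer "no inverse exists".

9857

Run Euclid on (61474, 13945):
61474 = 4×13945 + 5694
13945 = 2×5694 + 2557
5694 = 2×2557 + 580
2557 = 4×580 + 237
580 = 2×237 + 106
237 = 2×106 + 25
106 = 4×25 + 6
25 = 4×6 + 1
6 = 6×1 + 0
The gcd is 1. Working backward:
1 = 25 − 4·6
1 = −4·106 + 17·25
1 = 17·237 − 38·106
1 = −38·580 + 93·237
1 = 93·2557 − 410·580
1 = −410·5694 + 913·2557
1 = 913·13945 − 2236·5694
1 = −2236·61474 + 9857·13945
So 13945·9857 ≡ 1 (mod 61474).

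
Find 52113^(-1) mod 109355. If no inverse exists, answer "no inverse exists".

38932

Apply the Euclidean algorithm to 109355 and 52113:
109355 = 2*52113 + 5129
52113 = 10*5129 + 823
5129 = 6*823 + 191
823 = 4*191 + 59
191 = 3*59 + 14
59 = 4*14 + 3
14 = 4*3 + 2
3 = 1*2 + 1
2 = 2*1 + 0
Since gcd(52113, 109355) = 1, back-substitute to write 1 as a combination:
1 = 3 − 2
1 = −14 + 5·3
1 = 5·59 − 21·14
1 = −21·191 + 68·59
1 = 68·823 − 293·191
1 = −293·5129 + 1826·823
1 = 1826·52113 − 18553·5129
1 = −18553·109355 + 38932·52113
So 52113·38932 ≡ 1 (mod 109355).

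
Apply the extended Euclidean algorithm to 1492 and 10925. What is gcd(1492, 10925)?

Apply Euclid's algorithm to 10925 and 1492:
10925 = 7*1492 + 481
1492 = 3*481 + 49
481 = 9*49 + 40
49 = 1*40 + 9
40 = 4*9 + 4
9 = 2*4 + 1
4 = 4*1 + 0
gcd(1492, 10925) = 1.
Working backward:
1 = 9 − 2·4
1 = −2·40 + 9·9
1 = 9·49 − 11·40
1 = −11·481 + 108·49
1 = 108·1492 − 335·481
1 = −335·10925 + 2453·1492
So 1 = (-335)·10925 + (2453)·1492.

1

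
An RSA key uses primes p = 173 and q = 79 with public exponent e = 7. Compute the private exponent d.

9583

φ(n) = (p−1)(q−1) = 172·78 = 13416.
Need d with 7·d ≡ 1 (mod 13416). Apply the extended Euclidean algorithm:
13416 = 1916·7 + 4
7 = 1·4 + 3
4 = 1·3 + 1
3 = 3·1 + 0
Back-substitute:
1 = 4 − 3
1 = −7 + 2·4
1 = 2·13416 − 3833·7
So 7·(-3833) ≡ 1 (mod 13416), hence d ≡ -3833 ≡ 9583 (mod 13416).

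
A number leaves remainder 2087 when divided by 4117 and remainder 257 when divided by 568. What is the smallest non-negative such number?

1690057

Write x = 2087 + 4117·k. Then 4117·k ≡ 257 − 2087 ≡ 442 (mod 568).
Need 4117⁻¹ mod 568. Extended Euclid on (568, 141):
568 = 4·141 + 4
141 = 35·4 + 1
4 = 4·1 + 0
Back-substitute:
1 = 141 − 35·4
1 = −35·568 + 141·141
4117⁻¹ ≡ 141 (mod 568), so k ≡ 141·442 ≡ 410 (mod 568).
x = 2087 + 4117·410 = 1690057.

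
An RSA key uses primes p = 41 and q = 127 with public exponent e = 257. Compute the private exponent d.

φ(n) = (p−1)(q−1) = 40·126 = 5040.
Need d with 257·d ≡ 1 (mod 5040). Apply the extended Euclidean algorithm:
5040 = 19*257 + 157
257 = 1*157 + 100
157 = 1*100 + 57
100 = 1*57 + 43
57 = 1*43 + 14
43 = 3*14 + 1
14 = 14*1 + 0
Back-substitute:
1 = 43 − 3·14
1 = −3·57 + 4·43
1 = 4·100 − 7·57
1 = −7·157 + 11·100
1 = 11·257 − 18·157
1 = −18·5040 + 353·257
So 257·353 ≡ 1 (mod 5040), hence d = 353.

353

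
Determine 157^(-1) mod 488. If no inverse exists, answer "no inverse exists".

373

Extended Euclidean algorithm:
488 = 3·157 + 17
157 = 9·17 + 4
17 = 4·4 + 1
4 = 4·1 + 0
gcd = 1, so the inverse exists. Back-substitute:
1 = 17 − 4·4
1 = −4·157 + 37·17
1 = 37·488 − 115·157
So 157·(-115) ≡ 1 (mod 488), and -115 ≡ 373 (mod 488).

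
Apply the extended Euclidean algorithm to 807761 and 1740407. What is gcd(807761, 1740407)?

Euclidean algorithm:
1740407 = 2·807761 + 124885
807761 = 6·124885 + 58451
124885 = 2·58451 + 7983
58451 = 7·7983 + 2570
7983 = 3·2570 + 273
2570 = 9·273 + 113
273 = 2·113 + 47
113 = 2·47 + 19
47 = 2·19 + 9
19 = 2·9 + 1
9 = 9·1 + 0
gcd(807761, 1740407) = 1.
Express as a combination:
1 = 19 − 2·9
1 = −2·47 + 5·19
1 = 5·113 − 12·47
1 = −12·273 + 29·113
1 = 29·2570 − 273·273
1 = −273·7983 + 848·2570
1 = 848·58451 − 6209·7983
1 = −6209·124885 + 13266·58451
1 = 13266·807761 − 85805·124885
1 = −85805·1740407 + 184876·807761
So 1 = (-85805)·1740407 + (184876)·807761.

1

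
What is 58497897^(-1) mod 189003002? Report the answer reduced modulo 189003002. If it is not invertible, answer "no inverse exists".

gcd(189003002, 58497897) by repeated division:
189003002 = 3*58497897 + 13509311
58497897 = 4*13509311 + 4460653
13509311 = 3*4460653 + 127352
4460653 = 35*127352 + 3333
127352 = 38*3333 + 698
3333 = 4*698 + 541
698 = 1*541 + 157
541 = 3*157 + 70
157 = 2*70 + 17
70 = 4*17 + 2
17 = 8*2 + 1
2 = 2*1 + 0
The gcd is 1. Working backward:
1 = 17 − 8·2
1 = −8·70 + 33·17
1 = 33·157 − 74·70
1 = −74·541 + 255·157
1 = 255·698 − 329·541
1 = −329·3333 + 1571·698
1 = 1571·127352 − 60027·3333
1 = −60027·4460653 + 2102516·127352
1 = 2102516·13509311 − 6367575·4460653
1 = −6367575·58497897 + 27572816·13509311
1 = 27572816·189003002 − 89086023·58497897
Hence 58497897⁻¹ ≡ -89086023 ≡ 99916979 (mod 189003002).

99916979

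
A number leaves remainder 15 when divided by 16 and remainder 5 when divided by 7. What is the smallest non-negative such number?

Write x = 15 + 16·k. Then 16·k ≡ 5 − 15 ≡ 4 (mod 7).
Need 16⁻¹ mod 7. Extended Euclid on (7, 2):
7 = 3×2 + 1
2 = 2×1 + 0
Back-substitute:
1 = 7 − 3·2
16⁻¹ ≡ 4 (mod 7), so k ≡ 4·4 ≡ 2 (mod 7).
x = 15 + 16·2 = 47.

47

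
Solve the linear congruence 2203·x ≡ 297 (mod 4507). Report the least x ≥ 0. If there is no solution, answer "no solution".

4278

First find gcd(2203, 4507):
4507 = 2*2203 + 101
2203 = 21*101 + 82
101 = 1*82 + 19
82 = 4*19 + 6
19 = 3*6 + 1
6 = 6*1 + 0
gcd = 1, so a unique solution mod 4507 exists.
Back-substitute for the Bézout coefficients:
1 = 19 − 3·6
1 = −3·82 + 13·19
1 = 13·101 − 16·82
1 = −16·2203 + 349·101
1 = 349·4507 − 714·2203
So 2203·(-714) ≡ 1 (mod 4507), giving 2203⁻¹ ≡ 3793.
x ≡ 2203⁻¹·297 ≡ 3793·297 ≡ 4278 (mod 4507).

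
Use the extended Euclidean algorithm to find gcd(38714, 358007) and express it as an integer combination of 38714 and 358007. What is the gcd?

Apply Euclid's algorithm to 358007 and 38714:
358007 = 9*38714 + 9581
38714 = 4*9581 + 390
9581 = 24*390 + 221
390 = 1*221 + 169
221 = 1*169 + 52
169 = 3*52 + 13
52 = 4*13 + 0
gcd(38714, 358007) = 13.
Working backward:
13 = 169 − 3·52
13 = −3·221 + 4·169
13 = 4·390 − 7·221
13 = −7·9581 + 172·390
13 = 172·38714 − 695·9581
13 = −695·358007 + 6427·38714
So 13 = (-695)·358007 + (6427)·38714.

13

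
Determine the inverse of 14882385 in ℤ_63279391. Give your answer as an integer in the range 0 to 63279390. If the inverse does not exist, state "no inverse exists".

Compute gcd(14882385, 63279391):
63279391 = 4*14882385 + 3749851
14882385 = 3*3749851 + 3632832
3749851 = 1*3632832 + 117019
3632832 = 31*117019 + 5243
117019 = 22*5243 + 1673
5243 = 3*1673 + 224
1673 = 7*224 + 105
224 = 2*105 + 14
105 = 7*14 + 7
14 = 2*7 + 0
Since gcd = 7 > 1, 14882385 is not a unit mod 63279391.

no inverse exists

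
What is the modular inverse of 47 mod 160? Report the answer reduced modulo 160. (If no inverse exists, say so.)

Run Euclid on (160, 47):
160 = 3×47 + 19
47 = 2×19 + 9
19 = 2×9 + 1
9 = 9×1 + 0
Since gcd(47, 160) = 1, back-substitute to write 1 as a combination:
1 = 19 − 2·9
1 = −2·47 + 5·19
1 = 5·160 − 17·47
So 47·(-17) ≡ 1 (mod 160), and -17 ≡ 143 (mod 160).

143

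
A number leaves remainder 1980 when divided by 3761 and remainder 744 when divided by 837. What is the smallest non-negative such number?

Write x = 1980 + 3761·k. Then 3761·k ≡ 744 − 1980 ≡ 438 (mod 837).
Need 3761⁻¹ mod 837. Extended Euclid on (837, 413):
837 = 2·413 + 11
413 = 37·11 + 6
11 = 1·6 + 5
6 = 1·5 + 1
5 = 5·1 + 0
Back-substitute:
1 = 6 − 5
1 = −11 + 2·6
1 = 2·413 − 75·11
1 = −75·837 + 152·413
3761⁻¹ ≡ 152 (mod 837), so k ≡ 152·438 ≡ 453 (mod 837).
x = 1980 + 3761·453 = 1705713.

1705713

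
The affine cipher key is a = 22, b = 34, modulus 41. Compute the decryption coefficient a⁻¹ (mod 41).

28

Run Euclid on (41, 22):
41 = 1·22 + 19
22 = 1·19 + 3
19 = 6·3 + 1
3 = 3·1 + 0
Since gcd(22, 41) = 1, back-substitute to write 1 as a combination:
1 = 19 − 6·3
1 = −6·22 + 7·19
1 = 7·41 − 13·22
So 22·(-13) ≡ 1 (mod 41), and -13 ≡ 28 (mod 41).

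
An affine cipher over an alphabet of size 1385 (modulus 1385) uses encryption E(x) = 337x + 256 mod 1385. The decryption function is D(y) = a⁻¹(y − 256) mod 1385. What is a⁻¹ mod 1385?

Run Euclid on (1385, 337):
1385 = 4×337 + 37
337 = 9×37 + 4
37 = 9×4 + 1
4 = 4×1 + 0
Since gcd(337, 1385) = 1, back-substitute to write 1 as a combination:
1 = 37 − 9·4
1 = −9·337 + 82·37
1 = 82·1385 − 337·337
Hence 337⁻¹ ≡ -337 ≡ 1048 (mod 1385).

1048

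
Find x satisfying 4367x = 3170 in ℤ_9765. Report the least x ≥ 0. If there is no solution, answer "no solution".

1765

First find gcd(4367, 9765):
9765 = 2*4367 + 1031
4367 = 4*1031 + 243
1031 = 4*243 + 59
243 = 4*59 + 7
59 = 8*7 + 3
7 = 2*3 + 1
3 = 3*1 + 0
gcd = 1, so a unique solution mod 9765 exists.
Back-substitute for the Bézout coefficients:
1 = 7 − 2·3
1 = −2·59 + 17·7
1 = 17·243 − 70·59
1 = −70·1031 + 297·243
1 = 297·4367 − 1258·1031
1 = −1258·9765 + 2813·4367
So 4367·(2813) ≡ 1 (mod 9765), giving 4367⁻¹ ≡ 2813.
x ≡ 4367⁻¹·3170 ≡ 2813·3170 ≡ 1765 (mod 9765).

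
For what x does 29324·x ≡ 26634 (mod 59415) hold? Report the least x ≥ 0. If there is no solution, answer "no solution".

47571

First find gcd(29324, 59415):
59415 = 2·29324 + 767
29324 = 38·767 + 178
767 = 4·178 + 55
178 = 3·55 + 13
55 = 4·13 + 3
13 = 4·3 + 1
3 = 3·1 + 0
gcd = 1, so a unique solution mod 59415 exists.
Back-substitute for the Bézout coefficients:
1 = 13 − 4·3
1 = −4·55 + 17·13
1 = 17·178 − 55·55
1 = −55·767 + 237·178
1 = 237·29324 − 9061·767
1 = −9061·59415 + 18359·29324
So 29324·(18359) ≡ 1 (mod 59415), giving 29324⁻¹ ≡ 18359.
x ≡ 29324⁻¹·26634 ≡ 18359·26634 ≡ 47571 (mod 59415).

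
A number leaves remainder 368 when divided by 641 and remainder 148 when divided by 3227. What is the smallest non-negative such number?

Write x = 368 + 641·k. Then 641·k ≡ 148 − 368 ≡ 3007 (mod 3227).
Need 641⁻¹ mod 3227. Extended Euclid on (3227, 641):
3227 = 5*641 + 22
641 = 29*22 + 3
22 = 7*3 + 1
3 = 3*1 + 0
Back-substitute:
1 = 22 − 7·3
1 = −7·641 + 204·22
1 = 204·3227 − 1027·641
641⁻¹ ≡ 2200 (mod 3227), so k ≡ 2200·3007 ≡ 50 (mod 3227).
x = 368 + 641·50 = 32418.

32418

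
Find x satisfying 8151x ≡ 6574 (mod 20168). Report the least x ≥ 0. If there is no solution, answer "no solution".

First find gcd(8151, 20168):
20168 = 2*8151 + 3866
8151 = 2*3866 + 419
3866 = 9*419 + 95
419 = 4*95 + 39
95 = 2*39 + 17
39 = 2*17 + 5
17 = 3*5 + 2
5 = 2*2 + 1
2 = 2*1 + 0
gcd = 1, so a unique solution mod 20168 exists.
Back-substitute for the Bézout coefficients:
1 = 5 − 2·2
1 = −2·17 + 7·5
1 = 7·39 − 16·17
1 = −16·95 + 39·39
1 = 39·419 − 172·95
1 = −172·3866 + 1587·419
1 = 1587·8151 − 3346·3866
1 = −3346·20168 + 8279·8151
So 8151·(8279) ≡ 1 (mod 20168), giving 8151⁻¹ ≡ 8279.
x ≡ 8151⁻¹·6574 ≡ 8279·6574 ≡ 12882 (mod 20168).

12882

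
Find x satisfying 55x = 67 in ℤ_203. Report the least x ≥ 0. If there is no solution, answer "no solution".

First find gcd(55, 203):
203 = 3×55 + 38
55 = 1×38 + 17
38 = 2×17 + 4
17 = 4×4 + 1
4 = 4×1 + 0
gcd = 1, so a unique solution mod 203 exists.
Back-substitute for the Bézout coefficients:
1 = 17 − 4·4
1 = −4·38 + 9·17
1 = 9·55 − 13·38
1 = −13·203 + 48·55
So 55·(48) ≡ 1 (mod 203), giving 55⁻¹ ≡ 48.
x ≡ 55⁻¹·67 ≡ 48·67 ≡ 171 (mod 203).

171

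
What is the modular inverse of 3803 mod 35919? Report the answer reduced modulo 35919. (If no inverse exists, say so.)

Apply the Euclidean algorithm to 35919 and 3803:
35919 = 9*3803 + 1692
3803 = 2*1692 + 419
1692 = 4*419 + 16
419 = 26*16 + 3
16 = 5*3 + 1
3 = 3*1 + 0
gcd = 1, so the inverse exists. Back-substitute:
1 = 16 − 5·3
1 = −5·419 + 131·16
1 = 131·1692 − 529·419
1 = −529·3803 + 1189·1692
1 = 1189·35919 − 11230·3803
So 3803·(-11230) ≡ 1 (mod 35919), and -11230 ≡ 24689 (mod 35919).

24689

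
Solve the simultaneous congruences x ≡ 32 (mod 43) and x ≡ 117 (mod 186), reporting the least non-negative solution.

7557

Write x = 32 + 43·k. Then 43·k ≡ 117 − 32 ≡ 85 (mod 186).
Need 43⁻¹ mod 186. Extended Euclid on (186, 43):
186 = 4×43 + 14
43 = 3×14 + 1
14 = 14×1 + 0
Back-substitute:
1 = 43 − 3·14
1 = −3·186 + 13·43
43⁻¹ ≡ 13 (mod 186), so k ≡ 13·85 ≡ 175 (mod 186).
x = 32 + 43·175 = 7557.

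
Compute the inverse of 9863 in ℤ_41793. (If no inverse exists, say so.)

35009

gcd(41793, 9863) by repeated division:
41793 = 4*9863 + 2341
9863 = 4*2341 + 499
2341 = 4*499 + 345
499 = 1*345 + 154
345 = 2*154 + 37
154 = 4*37 + 6
37 = 6*6 + 1
6 = 6*1 + 0
gcd = 1, so the inverse exists. Back-substitute:
1 = 37 − 6·6
1 = −6·154 + 25·37
1 = 25·345 − 56·154
1 = −56·499 + 81·345
1 = 81·2341 − 380·499
1 = −380·9863 + 1601·2341
1 = 1601·41793 − 6784·9863
Hence 9863⁻¹ ≡ -6784 ≡ 35009 (mod 41793).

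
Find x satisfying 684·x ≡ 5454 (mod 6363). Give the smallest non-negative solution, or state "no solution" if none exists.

101

First find gcd(684, 6363):
6363 = 9×684 + 207
684 = 3×207 + 63
207 = 3×63 + 18
63 = 3×18 + 9
18 = 2×9 + 0
gcd = 9 and 9 | 5454, so solutions exist. Divide through by 9: 76x ≡ 606 (mod 707).
Now find 76⁻¹ mod 707:
707 = 9·76 + 23
76 = 3·23 + 7
23 = 3·7 + 2
7 = 3·2 + 1
2 = 2·1 + 0
Back-substitute:
1 = 7 − 3·2
1 = −3·23 + 10·7
1 = 10·76 − 33·23
1 = −33·707 + 307·76
So 76⁻¹ ≡ 307 (mod 707).
Then x ≡ 307·606 ≡ 101 (mod 707); the smallest non-negative solution is x = 101.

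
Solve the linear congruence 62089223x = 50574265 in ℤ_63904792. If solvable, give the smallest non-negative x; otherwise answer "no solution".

3070911

First find gcd(62089223, 63904792):
63904792 = 1*62089223 + 1815569
62089223 = 34*1815569 + 359877
1815569 = 5*359877 + 16184
359877 = 22*16184 + 3829
16184 = 4*3829 + 868
3829 = 4*868 + 357
868 = 2*357 + 154
357 = 2*154 + 49
154 = 3*49 + 7
49 = 7*7 + 0
gcd = 7 and 7 | 50574265, so solutions exist. Divide through by 7: 8869889x ≡ 7224895 (mod 9129256).
Now find 8869889⁻¹ mod 9129256:
9129256 = 1×8869889 + 259367
8869889 = 34×259367 + 51411
259367 = 5×51411 + 2312
51411 = 22×2312 + 547
2312 = 4×547 + 124
547 = 4×124 + 51
124 = 2×51 + 22
51 = 2×22 + 7
22 = 3×7 + 1
7 = 7×1 + 0
Back-substitute:
1 = 22 − 3·7
1 = −3·51 + 7·22
1 = 7·124 − 17·51
1 = −17·547 + 75·124
1 = 75·2312 − 317·547
1 = −317·51411 + 7049·2312
1 = 7049·259367 − 35562·51411
1 = −35562·8869889 + 1216157·259367
1 = 1216157·9129256 − 1251719·8869889
So 8869889·(-1251719) ≡ 1 (mod 9129256), i.e. 8869889⁻¹ ≡ 7877537.
Then x ≡ 7877537·7224895 ≡ 3070911 (mod 9129256); the smallest non-negative solution is x = 3070911.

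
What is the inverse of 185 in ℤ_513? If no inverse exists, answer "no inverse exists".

Run Euclid on (513, 185):
513 = 2*185 + 143
185 = 1*143 + 42
143 = 3*42 + 17
42 = 2*17 + 8
17 = 2*8 + 1
8 = 8*1 + 0
The gcd is 1. Working backward:
1 = 17 − 2·8
1 = −2·42 + 5·17
1 = 5·143 − 17·42
1 = −17·185 + 22·143
1 = 22·513 − 61·185
So 185·(-61) ≡ 1 (mod 513), and -61 ≡ 452 (mod 513).

452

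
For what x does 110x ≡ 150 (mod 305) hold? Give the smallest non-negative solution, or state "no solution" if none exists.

First find gcd(110, 305):
305 = 2×110 + 85
110 = 1×85 + 25
85 = 3×25 + 10
25 = 2×10 + 5
10 = 2×5 + 0
gcd = 5 and 5 | 150, so solutions exist. Divide through by 5: 22x ≡ 30 (mod 61).
Now find 22⁻¹ mod 61:
61 = 2*22 + 17
22 = 1*17 + 5
17 = 3*5 + 2
5 = 2*2 + 1
2 = 2*1 + 0
Back-substitute:
1 = 5 − 2·2
1 = −2·17 + 7·5
1 = 7·22 − 9·17
1 = −9·61 + 25·22
So 22⁻¹ ≡ 25 (mod 61).
Then x ≡ 25·30 ≡ 18 (mod 61); the smallest non-negative solution is x = 18.

18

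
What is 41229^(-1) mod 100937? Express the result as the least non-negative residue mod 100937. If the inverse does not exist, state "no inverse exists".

gcd(100937, 41229) by repeated division:
100937 = 2*41229 + 18479
41229 = 2*18479 + 4271
18479 = 4*4271 + 1395
4271 = 3*1395 + 86
1395 = 16*86 + 19
86 = 4*19 + 10
19 = 1*10 + 9
10 = 1*9 + 1
9 = 9*1 + 0
Since gcd(41229, 100937) = 1, back-substitute to write 1 as a combination:
1 = 10 − 9
1 = −19 + 2·10
1 = 2·86 − 9·19
1 = −9·1395 + 146·86
1 = 146·4271 − 447·1395
1 = −447·18479 + 1934·4271
1 = 1934·41229 − 4315·18479
1 = −4315·100937 + 10564·41229
So 41229·10564 ≡ 1 (mod 100937).

10564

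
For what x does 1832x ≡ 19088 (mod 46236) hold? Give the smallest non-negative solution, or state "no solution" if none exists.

First find gcd(1832, 46236):
46236 = 25·1832 + 436
1832 = 4·436 + 88
436 = 4·88 + 84
88 = 1·84 + 4
84 = 21·4 + 0
gcd = 4 and 4 | 19088, so solutions exist. Divide through by 4: 458x ≡ 4772 (mod 11559).
Now find 458⁻¹ mod 11559:
11559 = 25·458 + 109
458 = 4·109 + 22
109 = 4·22 + 21
22 = 1·21 + 1
21 = 21·1 + 0
Back-substitute:
1 = 22 − 21
1 = −109 + 5·22
1 = 5·458 − 21·109
1 = −21·11559 + 530·458
So 458⁻¹ ≡ 530 (mod 11559).
Then x ≡ 530·4772 ≡ 9298 (mod 11559); the smallest non-negative solution is x = 9298.

9298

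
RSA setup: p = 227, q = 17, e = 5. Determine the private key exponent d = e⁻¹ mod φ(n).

φ(n) = (p−1)(q−1) = 226·16 = 3616.
Need d with 5·d ≡ 1 (mod 3616). Apply the extended Euclidean algorithm:
3616 = 723×5 + 1
5 = 5×1 + 0
Back-substitute:
1 = 3616 − 723·5
So 5·(-723) ≡ 1 (mod 3616), hence d ≡ -723 ≡ 2893 (mod 3616).

2893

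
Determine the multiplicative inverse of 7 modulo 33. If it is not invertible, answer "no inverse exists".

Run Euclid on (33, 7):
33 = 4*7 + 5
7 = 1*5 + 2
5 = 2*2 + 1
2 = 2*1 + 0
The gcd is 1. Working backward:
1 = 5 − 2·2
1 = −2·7 + 3·5
1 = 3·33 − 14·7
Hence 7⁻¹ ≡ -14 ≡ 19 (mod 33).

19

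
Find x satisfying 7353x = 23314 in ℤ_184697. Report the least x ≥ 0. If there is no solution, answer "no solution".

First find gcd(7353, 184697):
184697 = 25×7353 + 872
7353 = 8×872 + 377
872 = 2×377 + 118
377 = 3×118 + 23
118 = 5×23 + 3
23 = 7×3 + 2
3 = 1×2 + 1
2 = 2×1 + 0
gcd = 1, so a unique solution mod 184697 exists.
Back-substitute for the Bézout coefficients:
1 = 3 − 2
1 = −23 + 8·3
1 = 8·118 − 41·23
1 = −41·377 + 131·118
1 = 131·872 − 303·377
1 = −303·7353 + 2555·872
1 = 2555·184697 − 64178·7353
So 7353·(-64178) ≡ 1 (mod 184697), giving 7353⁻¹ ≡ 120519.
x ≡ 7353⁻¹·23314 ≡ 120519·23314 ≡ 169202 (mod 184697).

169202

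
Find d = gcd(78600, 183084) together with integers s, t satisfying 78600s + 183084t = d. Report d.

12

Euclidean algorithm:
183084 = 2*78600 + 25884
78600 = 3*25884 + 948
25884 = 27*948 + 288
948 = 3*288 + 84
288 = 3*84 + 36
84 = 2*36 + 12
36 = 3*12 + 0
gcd(78600, 183084) = 12.
Express as a combination:
12 = 84 − 2·36
12 = −2·288 + 7·84
12 = 7·948 − 23·288
12 = −23·25884 + 628·948
12 = 628·78600 − 1907·25884
12 = −1907·183084 + 4442·78600
So 12 = (-1907)·183084 + (4442)·78600.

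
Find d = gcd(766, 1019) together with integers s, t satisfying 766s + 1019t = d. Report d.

1

Repeated division:
1019 = 1*766 + 253
766 = 3*253 + 7
253 = 36*7 + 1
7 = 7*1 + 0
gcd(766, 1019) = 1.
Back-substituting:
1 = 253 − 36·7
1 = −36·766 + 109·253
1 = 109·1019 − 145·766
So 1 = (109)·1019 + (-145)·766.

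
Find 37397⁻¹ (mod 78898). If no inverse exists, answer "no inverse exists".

Extended Euclidean algorithm:
78898 = 2·37397 + 4104
37397 = 9·4104 + 461
4104 = 8·461 + 416
461 = 1·416 + 45
416 = 9·45 + 11
45 = 4·11 + 1
11 = 11·1 + 0
gcd = 1, so the inverse exists. Back-substitute:
1 = 45 − 4·11
1 = −4·416 + 37·45
1 = 37·461 − 41·416
1 = −41·4104 + 365·461
1 = 365·37397 − 3326·4104
1 = −3326·78898 + 7017·37397
So 37397·7017 ≡ 1 (mod 78898).

7017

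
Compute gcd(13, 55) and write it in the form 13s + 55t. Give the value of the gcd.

Repeated division:
55 = 4*13 + 3
13 = 4*3 + 1
3 = 3*1 + 0
gcd(13, 55) = 1.
Back-substituting:
1 = 13 − 4·3
1 = −4·55 + 17·13
So 1 = (-4)·55 + (17)·13.

1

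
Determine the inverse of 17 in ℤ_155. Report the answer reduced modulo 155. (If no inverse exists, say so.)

73

Run Euclid on (155, 17):
155 = 9×17 + 2
17 = 8×2 + 1
2 = 2×1 + 0
The gcd is 1. Working backward:
1 = 17 − 8·2
1 = −8·155 + 73·17
So 17·73 ≡ 1 (mod 155).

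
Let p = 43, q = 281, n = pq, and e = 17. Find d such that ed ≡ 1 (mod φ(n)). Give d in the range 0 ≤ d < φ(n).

φ(n) = (p−1)(q−1) = 42·280 = 11760.
Need d with 17·d ≡ 1 (mod 11760). Apply the extended Euclidean algorithm:
11760 = 691×17 + 13
17 = 1×13 + 4
13 = 3×4 + 1
4 = 4×1 + 0
Back-substitute:
1 = 13 − 3·4
1 = −3·17 + 4·13
1 = 4·11760 − 2767·17
So 17·(-2767) ≡ 1 (mod 11760), hence d ≡ -2767 ≡ 8993 (mod 11760).

8993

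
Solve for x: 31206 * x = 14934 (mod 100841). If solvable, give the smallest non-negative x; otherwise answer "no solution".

23965

First find gcd(31206, 100841):
100841 = 3*31206 + 7223
31206 = 4*7223 + 2314
7223 = 3*2314 + 281
2314 = 8*281 + 66
281 = 4*66 + 17
66 = 3*17 + 15
17 = 1*15 + 2
15 = 7*2 + 1
2 = 2*1 + 0
gcd = 1, so a unique solution mod 100841 exists.
Back-substitute for the Bézout coefficients:
1 = 15 − 7·2
1 = −7·17 + 8·15
1 = 8·66 − 31·17
1 = −31·281 + 132·66
1 = 132·2314 − 1087·281
1 = −1087·7223 + 3393·2314
1 = 3393·31206 − 14659·7223
1 = −14659·100841 + 47370·31206
So 31206·(47370) ≡ 1 (mod 100841), giving 31206⁻¹ ≡ 47370.
x ≡ 31206⁻¹·14934 ≡ 47370·14934 ≡ 23965 (mod 100841).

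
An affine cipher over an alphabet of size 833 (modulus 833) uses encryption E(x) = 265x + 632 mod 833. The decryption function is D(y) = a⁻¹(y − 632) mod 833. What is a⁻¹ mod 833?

811

Extended Euclidean algorithm:
833 = 3×265 + 38
265 = 6×38 + 37
38 = 1×37 + 1
37 = 37×1 + 0
The gcd is 1. Working backward:
1 = 38 − 37
1 = −265 + 7·38
1 = 7·833 − 22·265
So 265·(-22) ≡ 1 (mod 833), and -22 ≡ 811 (mod 833).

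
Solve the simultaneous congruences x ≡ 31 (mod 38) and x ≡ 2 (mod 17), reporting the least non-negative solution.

563

Write x = 31 + 38·k. Then 38·k ≡ 2 − 31 ≡ 5 (mod 17).
Need 38⁻¹ mod 17. Extended Euclid on (17, 4):
17 = 4·4 + 1
4 = 4·1 + 0
Back-substitute:
1 = 17 − 4·4
38⁻¹ ≡ 13 (mod 17), so k ≡ 13·5 ≡ 14 (mod 17).
x = 31 + 38·14 = 563.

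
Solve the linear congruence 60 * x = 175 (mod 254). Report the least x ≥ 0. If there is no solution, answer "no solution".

no solution

gcd(60, 254):
254 = 4·60 + 14
60 = 4·14 + 4
14 = 3·4 + 2
4 = 2·2 + 0
gcd = 2, but 2 ∤ 175, so the congruence has no solution.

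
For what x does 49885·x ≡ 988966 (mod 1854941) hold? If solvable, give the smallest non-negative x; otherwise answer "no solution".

First find gcd(49885, 1854941):
1854941 = 37*49885 + 9196
49885 = 5*9196 + 3905
9196 = 2*3905 + 1386
3905 = 2*1386 + 1133
1386 = 1*1133 + 253
1133 = 4*253 + 121
253 = 2*121 + 11
121 = 11*11 + 0
gcd = 11 and 11 | 988966, so solutions exist. Divide through by 11: 4535x ≡ 89906 (mod 168631).
Now find 4535⁻¹ mod 168631:
168631 = 37×4535 + 836
4535 = 5×836 + 355
836 = 2×355 + 126
355 = 2×126 + 103
126 = 1×103 + 23
103 = 4×23 + 11
23 = 2×11 + 1
11 = 11×1 + 0
Back-substitute:
1 = 23 − 2·11
1 = −2·103 + 9·23
1 = 9·126 − 11·103
1 = −11·355 + 31·126
1 = 31·836 − 73·355
1 = −73·4535 + 396·836
1 = 396·168631 − 14725·4535
So 4535·(-14725) ≡ 1 (mod 168631), i.e. 4535⁻¹ ≡ 153906.
Then x ≡ 153906·89906 ≡ 56131 (mod 168631); the smallest non-negative solution is x = 56131.

56131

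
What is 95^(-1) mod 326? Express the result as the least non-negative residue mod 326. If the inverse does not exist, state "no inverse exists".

Run Euclid on (326, 95):
326 = 3*95 + 41
95 = 2*41 + 13
41 = 3*13 + 2
13 = 6*2 + 1
2 = 2*1 + 0
gcd = 1, so the inverse exists. Back-substitute:
1 = 13 − 6·2
1 = −6·41 + 19·13
1 = 19·95 − 44·41
1 = −44·326 + 151·95
So 95·151 ≡ 1 (mod 326).

151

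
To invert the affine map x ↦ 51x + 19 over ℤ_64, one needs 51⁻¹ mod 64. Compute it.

gcd(64, 51) by repeated division:
64 = 1*51 + 13
51 = 3*13 + 12
13 = 1*12 + 1
12 = 12*1 + 0
Since gcd(51, 64) = 1, back-substitute to write 1 as a combination:
1 = 13 − 12
1 = −51 + 4·13
1 = 4·64 − 5·51
So 51·(-5) ≡ 1 (mod 64), and -5 ≡ 59 (mod 64).

59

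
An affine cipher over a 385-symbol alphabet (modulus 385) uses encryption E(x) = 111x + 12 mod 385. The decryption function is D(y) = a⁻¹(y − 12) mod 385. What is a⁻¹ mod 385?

gcd(385, 111) by repeated division:
385 = 3×111 + 52
111 = 2×52 + 7
52 = 7×7 + 3
7 = 2×3 + 1
3 = 3×1 + 0
The gcd is 1. Working backward:
1 = 7 − 2·3
1 = −2·52 + 15·7
1 = 15·111 − 32·52
1 = −32·385 + 111·111
So 111·111 ≡ 1 (mod 385).

111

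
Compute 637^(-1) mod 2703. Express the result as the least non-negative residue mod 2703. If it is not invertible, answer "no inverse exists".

Extended Euclidean algorithm:
2703 = 4·637 + 155
637 = 4·155 + 17
155 = 9·17 + 2
17 = 8·2 + 1
2 = 2·1 + 0
gcd = 1, so the inverse exists. Back-substitute:
1 = 17 − 8·2
1 = −8·155 + 73·17
1 = 73·637 − 300·155
1 = −300·2703 + 1273·637
So 637·1273 ≡ 1 (mod 2703).

1273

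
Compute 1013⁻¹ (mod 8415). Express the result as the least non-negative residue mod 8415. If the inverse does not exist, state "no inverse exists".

Extended Euclidean algorithm:
8415 = 8×1013 + 311
1013 = 3×311 + 80
311 = 3×80 + 71
80 = 1×71 + 9
71 = 7×9 + 8
9 = 1×8 + 1
8 = 8×1 + 0
The gcd is 1. Working backward:
1 = 9 − 8
1 = −71 + 8·9
1 = 8·80 − 9·71
1 = −9·311 + 35·80
1 = 35·1013 − 114·311
1 = −114·8415 + 947·1013
So 1013·947 ≡ 1 (mod 8415).

947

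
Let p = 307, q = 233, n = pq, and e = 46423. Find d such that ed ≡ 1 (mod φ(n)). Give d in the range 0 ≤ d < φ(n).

φ(n) = (p−1)(q−1) = 306·232 = 70992.
Need d with 46423·d ≡ 1 (mod 70992). Apply the extended Euclidean algorithm:
70992 = 1*46423 + 24569
46423 = 1*24569 + 21854
24569 = 1*21854 + 2715
21854 = 8*2715 + 134
2715 = 20*134 + 35
134 = 3*35 + 29
35 = 1*29 + 6
29 = 4*6 + 5
6 = 1*5 + 1
5 = 5*1 + 0
Back-substitute:
1 = 6 − 5
1 = −29 + 5·6
1 = 5·35 − 6·29
1 = −6·134 + 23·35
1 = 23·2715 − 466·134
1 = −466·21854 + 3751·2715
1 = 3751·24569 − 4217·21854
1 = −4217·46423 + 7968·24569
1 = 7968·70992 − 12185·46423
So 46423·(-12185) ≡ 1 (mod 70992), hence d ≡ -12185 ≡ 58807 (mod 70992).

58807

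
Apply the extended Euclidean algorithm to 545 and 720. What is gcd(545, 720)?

5

Euclidean algorithm:
720 = 1×545 + 175
545 = 3×175 + 20
175 = 8×20 + 15
20 = 1×15 + 5
15 = 3×5 + 0
gcd(545, 720) = 5.
Working backward:
5 = 20 − 15
5 = −175 + 9·20
5 = 9·545 − 28·175
5 = −28·720 + 37·545
So 5 = (-28)·720 + (37)·545.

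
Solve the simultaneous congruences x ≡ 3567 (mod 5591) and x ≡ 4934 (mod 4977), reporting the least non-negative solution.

6768677

Write x = 3567 + 5591·k. Then 5591·k ≡ 4934 − 3567 ≡ 1367 (mod 4977).
Need 5591⁻¹ mod 4977. Extended Euclid on (4977, 614):
4977 = 8·614 + 65
614 = 9·65 + 29
65 = 2·29 + 7
29 = 4·7 + 1
7 = 7·1 + 0
Back-substitute:
1 = 29 − 4·7
1 = −4·65 + 9·29
1 = 9·614 − 85·65
1 = −85·4977 + 689·614
5591⁻¹ ≡ 689 (mod 4977), so k ≡ 689·1367 ≡ 1210 (mod 4977).
x = 3567 + 5591·1210 = 6768677.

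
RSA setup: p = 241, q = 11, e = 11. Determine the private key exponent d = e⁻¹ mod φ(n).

φ(n) = (p−1)(q−1) = 240·10 = 2400.
Need d with 11·d ≡ 1 (mod 2400). Apply the extended Euclidean algorithm:
2400 = 218*11 + 2
11 = 5*2 + 1
2 = 2*1 + 0
Back-substitute:
1 = 11 − 5·2
1 = −5·2400 + 1091·11
So 11·1091 ≡ 1 (mod 2400), hence d = 1091.

1091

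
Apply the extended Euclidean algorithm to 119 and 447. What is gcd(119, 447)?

Repeated division:
447 = 3·119 + 90
119 = 1·90 + 29
90 = 3·29 + 3
29 = 9·3 + 2
3 = 1·2 + 1
2 = 2·1 + 0
gcd(119, 447) = 1.
Express as a combination:
1 = 3 − 2
1 = −29 + 10·3
1 = 10·90 − 31·29
1 = −31·119 + 41·90
1 = 41·447 − 154·119
So 1 = (41)·447 + (-154)·119.

1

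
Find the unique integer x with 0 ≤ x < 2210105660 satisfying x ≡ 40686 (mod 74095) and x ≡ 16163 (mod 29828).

918151831

Write x = 40686 + 74095·k. Then 74095·k ≡ 16163 − 40686 ≡ 5305 (mod 29828).
Need 74095⁻¹ mod 29828. Extended Euclid on (29828, 14439):
29828 = 2*14439 + 950
14439 = 15*950 + 189
950 = 5*189 + 5
189 = 37*5 + 4
5 = 1*4 + 1
4 = 4*1 + 0
Back-substitute:
1 = 5 − 4
1 = −189 + 38·5
1 = 38·950 − 191·189
1 = −191·14439 + 2903·950
1 = 2903·29828 − 5997·14439
74095⁻¹ ≡ 23831 (mod 29828), so k ≡ 23831·5305 ≡ 12391 (mod 29828).
x = 40686 + 74095·12391 = 918151831.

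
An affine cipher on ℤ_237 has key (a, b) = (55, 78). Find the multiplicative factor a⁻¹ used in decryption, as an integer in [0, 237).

181

Apply the Euclidean algorithm to 237 and 55:
237 = 4*55 + 17
55 = 3*17 + 4
17 = 4*4 + 1
4 = 4*1 + 0
gcd = 1, so the inverse exists. Back-substitute:
1 = 17 − 4·4
1 = −4·55 + 13·17
1 = 13·237 − 56·55
Thus 55·(-56) ≡ 1 (mod 237); reducing, -56 mod 237 = 181.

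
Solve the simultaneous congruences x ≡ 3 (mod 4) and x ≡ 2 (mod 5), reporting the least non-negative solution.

7

Write x = 3 + 4·k. Then 4·k ≡ 2 − 3 ≡ 4 (mod 5).
Need 4⁻¹ mod 5. Extended Euclid on (5, 4):
5 = 1×4 + 1
4 = 4×1 + 0
Back-substitute:
1 = 5 − 4
4⁻¹ ≡ 4 (mod 5), so k ≡ 4·4 ≡ 1 (mod 5).
x = 3 + 4·1 = 7.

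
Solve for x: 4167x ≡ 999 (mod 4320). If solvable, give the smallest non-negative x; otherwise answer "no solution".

417

First find gcd(4167, 4320):
4320 = 1×4167 + 153
4167 = 27×153 + 36
153 = 4×36 + 9
36 = 4×9 + 0
gcd = 9 and 9 | 999, so solutions exist. Divide through by 9: 463x ≡ 111 (mod 480).
Now find 463⁻¹ mod 480:
480 = 1×463 + 17
463 = 27×17 + 4
17 = 4×4 + 1
4 = 4×1 + 0
Back-substitute:
1 = 17 − 4·4
1 = −4·463 + 109·17
1 = 109·480 − 113·463
So 463·(-113) ≡ 1 (mod 480), i.e. 463⁻¹ ≡ 367.
Then x ≡ 367·111 ≡ 417 (mod 480); the smallest non-negative solution is x = 417.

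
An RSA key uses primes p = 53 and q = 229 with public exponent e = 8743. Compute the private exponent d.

φ(n) = (p−1)(q−1) = 52·228 = 11856.
Need d with 8743·d ≡ 1 (mod 11856). Apply the extended Euclidean algorithm:
11856 = 1*8743 + 3113
8743 = 2*3113 + 2517
3113 = 1*2517 + 596
2517 = 4*596 + 133
596 = 4*133 + 64
133 = 2*64 + 5
64 = 12*5 + 4
5 = 1*4 + 1
4 = 4*1 + 0
Back-substitute:
1 = 5 − 4
1 = −64 + 13·5
1 = 13·133 − 27·64
1 = −27·596 + 121·133
1 = 121·2517 − 511·596
1 = −511·3113 + 632·2517
1 = 632·8743 − 1775·3113
1 = −1775·11856 + 2407·8743
So 8743·2407 ≡ 1 (mod 11856), hence d = 2407.

2407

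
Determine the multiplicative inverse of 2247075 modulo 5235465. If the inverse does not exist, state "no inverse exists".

no inverse exists

Compute gcd(2247075, 5235465):
5235465 = 2·2247075 + 741315
2247075 = 3·741315 + 23130
741315 = 32·23130 + 1155
23130 = 20·1155 + 30
1155 = 38·30 + 15
30 = 2·15 + 0
Since gcd = 15 > 1, 2247075 is not a unit mod 5235465.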